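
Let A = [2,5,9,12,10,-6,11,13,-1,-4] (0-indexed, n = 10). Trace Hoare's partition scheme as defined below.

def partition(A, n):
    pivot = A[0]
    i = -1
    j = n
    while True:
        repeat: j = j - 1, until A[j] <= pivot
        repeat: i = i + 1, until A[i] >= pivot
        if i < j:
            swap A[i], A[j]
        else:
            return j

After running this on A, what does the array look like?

[-4,-1,-6,12,10,9,11,13,5,2]

pivot=2
j stops at 9 (-4), i stops at 0 (2); swap ⇒ [-4,5,9,12,10,-6,11,13,-1,2]
j stops at 8 (-1), i stops at 1 (5); swap ⇒ [-4,-1,9,12,10,-6,11,13,5,2]
j stops at 5 (-6), i stops at 2 (9); swap ⇒ [-4,-1,-6,12,10,9,11,13,5,2]
j stops at 2, i stops at 3; i≥j ⇒ return 2. A=[-4,-1,-6,12,10,9,11,13,5,2]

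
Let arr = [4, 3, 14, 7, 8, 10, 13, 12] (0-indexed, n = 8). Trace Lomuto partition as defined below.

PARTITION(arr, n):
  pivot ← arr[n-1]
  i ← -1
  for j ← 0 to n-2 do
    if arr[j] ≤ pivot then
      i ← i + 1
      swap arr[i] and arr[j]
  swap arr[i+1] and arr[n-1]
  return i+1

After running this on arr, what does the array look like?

pivot=12, i=-1
j=0: 4≤12, i=0, swap(0,0) ⇒ [4, 3, 14, 7, 8, 10, 13, 12]
j=1: 3≤12, i=1, swap(1,1) ⇒ [4, 3, 14, 7, 8, 10, 13, 12]
j=2: 14>12, skip
j=3: 7≤12, i=2, swap(2,3) ⇒ [4, 3, 7, 14, 8, 10, 13, 12]
j=4: 8≤12, i=3, swap(3,4) ⇒ [4, 3, 7, 8, 14, 10, 13, 12]
j=5: 10≤12, i=4, swap(4,5) ⇒ [4, 3, 7, 8, 10, 14, 13, 12]
j=6: 13>12, skip
swap(5,7) ⇒ [4, 3, 7, 8, 10, 12, 13, 14]; return 5

[4, 3, 7, 8, 10, 12, 13, 14]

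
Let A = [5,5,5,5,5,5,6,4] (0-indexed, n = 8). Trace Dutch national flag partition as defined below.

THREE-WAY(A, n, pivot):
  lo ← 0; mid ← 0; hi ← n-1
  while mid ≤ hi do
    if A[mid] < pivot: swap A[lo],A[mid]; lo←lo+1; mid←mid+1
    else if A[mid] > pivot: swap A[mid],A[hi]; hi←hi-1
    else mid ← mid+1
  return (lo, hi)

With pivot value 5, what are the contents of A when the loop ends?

[4,5,5,5,5,5,5,6]

lo=0 mid=0 hi=7
5=5: mid=1
5=5: mid=2
5=5: mid=3
5=5: mid=4
5=5: mid=5
5=5: mid=6
6>5: swap(6,7), hi=6 ⇒ [5,5,5,5,5,5,4,6]
4<5: swap(0,6), lo=1 mid=7 ⇒ [4,5,5,5,5,5,5,6]
done. lo=1 hi=6; A=[4,5,5,5,5,5,5,6]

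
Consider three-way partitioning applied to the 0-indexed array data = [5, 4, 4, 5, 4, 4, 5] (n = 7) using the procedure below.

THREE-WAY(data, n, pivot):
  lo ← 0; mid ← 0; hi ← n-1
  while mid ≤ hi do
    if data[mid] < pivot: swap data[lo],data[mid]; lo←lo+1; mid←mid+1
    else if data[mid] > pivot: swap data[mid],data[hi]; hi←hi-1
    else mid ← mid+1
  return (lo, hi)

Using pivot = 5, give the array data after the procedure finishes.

pivot = 5; lo=0, mid=0, hi=6
data[mid]=5=5: mid=1
data[mid]=4<5: swap data[0],data[1]; lo=1,mid=2 → [4, 5, 4, 5, 4, 4, 5]
data[mid]=4<5: swap data[1],data[2]; lo=2,mid=3 → [4, 4, 5, 5, 4, 4, 5]
data[mid]=5=5: mid=4
data[mid]=4<5: swap data[2],data[4]; lo=3,mid=5 → [4, 4, 4, 5, 5, 4, 5]
data[mid]=4<5: swap data[3],data[5]; lo=4,mid=6 → [4, 4, 4, 4, 5, 5, 5]
data[mid]=5=5: mid=7
end: lo=4, hi=6; data = [4, 4, 4, 4, 5, 5, 5]

[4, 4, 4, 4, 5, 5, 5]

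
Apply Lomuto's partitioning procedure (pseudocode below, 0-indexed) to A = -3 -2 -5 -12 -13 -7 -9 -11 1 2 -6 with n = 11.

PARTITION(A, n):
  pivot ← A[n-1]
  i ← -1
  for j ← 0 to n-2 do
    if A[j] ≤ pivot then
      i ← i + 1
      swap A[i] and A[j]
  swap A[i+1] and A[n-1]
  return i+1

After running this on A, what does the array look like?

-12 -13 -7 -9 -11 -6 -3 -2 1 2 -5

pivot=-6, i=-1
j=0: -3>-6, skip
j=1: -2>-6, skip
j=2: -5>-6, skip
j=3: -12≤-6, i=0, swap(0,3) ⇒ -12 -2 -5 -3 -13 -7 -9 -11 1 2 -6
j=4: -13≤-6, i=1, swap(1,4) ⇒ -12 -13 -5 -3 -2 -7 -9 -11 1 2 -6
j=5: -7≤-6, i=2, swap(2,5) ⇒ -12 -13 -7 -3 -2 -5 -9 -11 1 2 -6
j=6: -9≤-6, i=3, swap(3,6) ⇒ -12 -13 -7 -9 -2 -5 -3 -11 1 2 -6
j=7: -11≤-6, i=4, swap(4,7) ⇒ -12 -13 -7 -9 -11 -5 -3 -2 1 2 -6
j=8: 1>-6, skip
j=9: 2>-6, skip
swap(5,10) ⇒ -12 -13 -7 -9 -11 -6 -3 -2 1 2 -5; return 5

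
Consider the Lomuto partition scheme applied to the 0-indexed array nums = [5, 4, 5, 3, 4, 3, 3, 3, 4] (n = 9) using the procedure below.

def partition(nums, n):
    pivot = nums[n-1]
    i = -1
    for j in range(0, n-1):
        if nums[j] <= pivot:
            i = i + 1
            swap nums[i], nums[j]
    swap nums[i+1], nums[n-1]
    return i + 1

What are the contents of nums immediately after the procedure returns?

[4, 3, 4, 3, 3, 3, 4, 5, 5]

pivot = nums[8] = 4; i = -1
j=0: nums[0]=5 > 4 → no swap
j=1: nums[1]=4 ≤ 4 → i=0, swap nums[0],nums[1] → [4, 5, 5, 3, 4, 3, 3, 3, 4]
j=2: nums[2]=5 > 4 → no swap
j=3: nums[3]=3 ≤ 4 → i=1, swap nums[1],nums[3] → [4, 3, 5, 5, 4, 3, 3, 3, 4]
j=4: nums[4]=4 ≤ 4 → i=2, swap nums[2],nums[4] → [4, 3, 4, 5, 5, 3, 3, 3, 4]
j=5: nums[5]=3 ≤ 4 → i=3, swap nums[3],nums[5] → [4, 3, 4, 3, 5, 5, 3, 3, 4]
j=6: nums[6]=3 ≤ 4 → i=4, swap nums[4],nums[6] → [4, 3, 4, 3, 3, 5, 5, 3, 4]
j=7: nums[7]=3 ≤ 4 → i=5, swap nums[5],nums[7] → [4, 3, 4, 3, 3, 3, 5, 5, 4]
final swap nums[6],nums[8] → [4, 3, 4, 3, 3, 3, 4, 5, 5]; return 6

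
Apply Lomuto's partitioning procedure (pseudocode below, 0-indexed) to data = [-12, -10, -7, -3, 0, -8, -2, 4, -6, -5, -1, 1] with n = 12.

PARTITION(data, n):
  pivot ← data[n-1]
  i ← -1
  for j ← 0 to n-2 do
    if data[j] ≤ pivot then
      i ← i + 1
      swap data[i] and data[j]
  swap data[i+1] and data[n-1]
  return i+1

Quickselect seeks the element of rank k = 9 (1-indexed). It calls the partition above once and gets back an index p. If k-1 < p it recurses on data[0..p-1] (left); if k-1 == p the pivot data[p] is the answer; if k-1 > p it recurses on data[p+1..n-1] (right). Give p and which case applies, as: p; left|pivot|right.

10; left

pivot=1, i=-1
j=0: -12≤1, i=0, swap(0,0) ⇒ [-12, -10, -7, -3, 0, -8, -2, 4, -6, -5, -1, 1]
j=1: -10≤1, i=1, swap(1,1) ⇒ [-12, -10, -7, -3, 0, -8, -2, 4, -6, -5, -1, 1]
j=2: -7≤1, i=2, swap(2,2) ⇒ [-12, -10, -7, -3, 0, -8, -2, 4, -6, -5, -1, 1]
j=3: -3≤1, i=3, swap(3,3) ⇒ [-12, -10, -7, -3, 0, -8, -2, 4, -6, -5, -1, 1]
j=4: 0≤1, i=4, swap(4,4) ⇒ [-12, -10, -7, -3, 0, -8, -2, 4, -6, -5, -1, 1]
j=5: -8≤1, i=5, swap(5,5) ⇒ [-12, -10, -7, -3, 0, -8, -2, 4, -6, -5, -1, 1]
j=6: -2≤1, i=6, swap(6,6) ⇒ [-12, -10, -7, -3, 0, -8, -2, 4, -6, -5, -1, 1]
j=7: 4>1, skip
j=8: -6≤1, i=7, swap(7,8) ⇒ [-12, -10, -7, -3, 0, -8, -2, -6, 4, -5, -1, 1]
j=9: -5≤1, i=8, swap(8,9) ⇒ [-12, -10, -7, -3, 0, -8, -2, -6, -5, 4, -1, 1]
j=10: -1≤1, i=9, swap(9,10) ⇒ [-12, -10, -7, -3, 0, -8, -2, -6, -5, -1, 4, 1]
swap(10,11) ⇒ [-12, -10, -7, -3, 0, -8, -2, -6, -5, -1, 1, 4]; return 10
p = 10; k-1 = 8 < 10 ⇒ left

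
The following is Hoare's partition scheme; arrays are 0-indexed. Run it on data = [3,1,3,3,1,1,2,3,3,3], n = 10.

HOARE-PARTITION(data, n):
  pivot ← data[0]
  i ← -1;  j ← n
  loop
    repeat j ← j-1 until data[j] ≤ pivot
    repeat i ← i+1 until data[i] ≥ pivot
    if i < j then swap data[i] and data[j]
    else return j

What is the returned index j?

pivot=3
j stops at 9 (3), i stops at 0 (3); swap ⇒ [3,1,3,3,1,1,2,3,3,3]
j stops at 8 (3), i stops at 2 (3); swap ⇒ [3,1,3,3,1,1,2,3,3,3]
j stops at 7 (3), i stops at 3 (3); swap ⇒ [3,1,3,3,1,1,2,3,3,3]
j stops at 6, i stops at 7; i≥j ⇒ return 6. data=[3,1,3,3,1,1,2,3,3,3]

6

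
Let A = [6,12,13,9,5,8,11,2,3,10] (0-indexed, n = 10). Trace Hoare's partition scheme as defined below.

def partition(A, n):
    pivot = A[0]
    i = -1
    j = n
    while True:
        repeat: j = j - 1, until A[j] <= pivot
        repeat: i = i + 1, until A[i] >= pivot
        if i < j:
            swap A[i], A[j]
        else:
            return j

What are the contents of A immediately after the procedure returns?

pivot = A[0] = 6; i = -1, j = 10
j→8 (A[8]=3≤6), i→0 (A[0]=6≥6); i<j, swap → [3,12,13,9,5,8,11,2,6,10]
j→7 (A[7]=2≤6), i→1 (A[1]=12≥6); i<j, swap → [3,2,13,9,5,8,11,12,6,10]
j→4 (A[4]=5≤6), i→2 (A[2]=13≥6); i<j, swap → [3,2,5,9,13,8,11,12,6,10]
j→2, i→3; i≥j, return j=2. A = [3,2,5,9,13,8,11,12,6,10]

[3,2,5,9,13,8,11,12,6,10]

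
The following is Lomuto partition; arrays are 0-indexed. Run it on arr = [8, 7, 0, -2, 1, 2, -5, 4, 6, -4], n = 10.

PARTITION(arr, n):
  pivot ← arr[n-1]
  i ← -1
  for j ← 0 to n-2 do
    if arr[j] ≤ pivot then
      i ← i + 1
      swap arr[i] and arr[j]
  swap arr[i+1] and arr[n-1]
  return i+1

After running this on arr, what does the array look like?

pivot = arr[9] = -4; i = -1
j=0: arr[0]=8 > -4 → no swap
j=1: arr[1]=7 > -4 → no swap
j=2: arr[2]=0 > -4 → no swap
j=3: arr[3]=-2 > -4 → no swap
j=4: arr[4]=1 > -4 → no swap
j=5: arr[5]=2 > -4 → no swap
j=6: arr[6]=-5 ≤ -4 → i=0, swap arr[0],arr[6] → [-5, 7, 0, -2, 1, 2, 8, 4, 6, -4]
j=7: arr[7]=4 > -4 → no swap
j=8: arr[8]=6 > -4 → no swap
final swap arr[1],arr[9] → [-5, -4, 0, -2, 1, 2, 8, 4, 6, 7]; return 1

[-5, -4, 0, -2, 1, 2, 8, 4, 6, 7]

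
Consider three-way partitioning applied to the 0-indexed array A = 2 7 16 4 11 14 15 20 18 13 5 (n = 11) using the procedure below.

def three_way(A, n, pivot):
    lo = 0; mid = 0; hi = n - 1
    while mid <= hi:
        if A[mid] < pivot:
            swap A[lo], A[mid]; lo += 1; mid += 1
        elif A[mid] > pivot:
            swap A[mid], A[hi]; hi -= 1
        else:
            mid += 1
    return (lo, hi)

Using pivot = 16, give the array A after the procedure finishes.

2 7 4 11 14 15 5 13 16 18 20

lo=0 mid=0 hi=10
2<16: swap(0,0), lo=1 mid=1 ⇒ 2 7 16 4 11 14 15 20 18 13 5
7<16: swap(1,1), lo=2 mid=2 ⇒ 2 7 16 4 11 14 15 20 18 13 5
16=16: mid=3
4<16: swap(2,3), lo=3 mid=4 ⇒ 2 7 4 16 11 14 15 20 18 13 5
11<16: swap(3,4), lo=4 mid=5 ⇒ 2 7 4 11 16 14 15 20 18 13 5
14<16: swap(4,5), lo=5 mid=6 ⇒ 2 7 4 11 14 16 15 20 18 13 5
15<16: swap(5,6), lo=6 mid=7 ⇒ 2 7 4 11 14 15 16 20 18 13 5
20>16: swap(7,10), hi=9 ⇒ 2 7 4 11 14 15 16 5 18 13 20
5<16: swap(6,7), lo=7 mid=8 ⇒ 2 7 4 11 14 15 5 16 18 13 20
18>16: swap(8,9), hi=8 ⇒ 2 7 4 11 14 15 5 16 13 18 20
13<16: swap(7,8), lo=8 mid=9 ⇒ 2 7 4 11 14 15 5 13 16 18 20
done. lo=8 hi=8; A=2 7 4 11 14 15 5 13 16 18 20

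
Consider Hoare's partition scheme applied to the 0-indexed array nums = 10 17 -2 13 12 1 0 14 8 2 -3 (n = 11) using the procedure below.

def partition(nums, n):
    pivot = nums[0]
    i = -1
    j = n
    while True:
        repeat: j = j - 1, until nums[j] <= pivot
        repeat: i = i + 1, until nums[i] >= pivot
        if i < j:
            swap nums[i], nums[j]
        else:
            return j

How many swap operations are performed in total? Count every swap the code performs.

4

pivot = nums[0] = 10; i = -1, j = 11
j→10 (nums[10]=-3≤10), i→0 (nums[0]=10≥10); i<j, swap → -3 17 -2 13 12 1 0 14 8 2 10
j→9 (nums[9]=2≤10), i→1 (nums[1]=17≥10); i<j, swap → -3 2 -2 13 12 1 0 14 8 17 10
j→8 (nums[8]=8≤10), i→3 (nums[3]=13≥10); i<j, swap → -3 2 -2 8 12 1 0 14 13 17 10
j→6 (nums[6]=0≤10), i→4 (nums[4]=12≥10); i<j, swap → -3 2 -2 8 0 1 12 14 13 17 10
j→5, i→6; i≥j, return j=5. nums = -3 2 -2 8 0 1 12 14 13 17 10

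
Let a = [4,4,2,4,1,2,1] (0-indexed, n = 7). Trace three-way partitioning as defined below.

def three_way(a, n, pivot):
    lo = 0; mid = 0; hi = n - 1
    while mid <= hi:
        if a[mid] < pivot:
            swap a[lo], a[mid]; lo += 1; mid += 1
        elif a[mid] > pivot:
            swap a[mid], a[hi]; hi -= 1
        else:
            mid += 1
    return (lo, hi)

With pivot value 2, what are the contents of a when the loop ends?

lo=0 mid=0 hi=6
4>2: swap(0,6), hi=5 ⇒ [1,4,2,4,1,2,4]
1<2: swap(0,0), lo=1 mid=1 ⇒ [1,4,2,4,1,2,4]
4>2: swap(1,5), hi=4 ⇒ [1,2,2,4,1,4,4]
2=2: mid=2
2=2: mid=3
4>2: swap(3,4), hi=3 ⇒ [1,2,2,1,4,4,4]
1<2: swap(1,3), lo=2 mid=4 ⇒ [1,1,2,2,4,4,4]
done. lo=2 hi=3; a=[1,1,2,2,4,4,4]

[1,1,2,2,4,4,4]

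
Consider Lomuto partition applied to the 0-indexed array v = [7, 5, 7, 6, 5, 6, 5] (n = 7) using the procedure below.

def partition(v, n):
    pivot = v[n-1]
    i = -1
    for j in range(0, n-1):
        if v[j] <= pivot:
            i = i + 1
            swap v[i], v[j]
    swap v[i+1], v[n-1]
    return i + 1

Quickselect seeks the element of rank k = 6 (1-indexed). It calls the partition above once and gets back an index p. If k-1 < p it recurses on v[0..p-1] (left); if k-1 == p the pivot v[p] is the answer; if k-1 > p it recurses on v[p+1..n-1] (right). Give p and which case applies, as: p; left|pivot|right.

2; right

pivot=5, i=-1
j=0: 7>5, skip
j=1: 5≤5, i=0, swap(0,1) ⇒ [5, 7, 7, 6, 5, 6, 5]
j=2: 7>5, skip
j=3: 6>5, skip
j=4: 5≤5, i=1, swap(1,4) ⇒ [5, 5, 7, 6, 7, 6, 5]
j=5: 6>5, skip
swap(2,6) ⇒ [5, 5, 5, 6, 7, 6, 7]; return 2
p = 2; k-1 = 5 > 2 ⇒ right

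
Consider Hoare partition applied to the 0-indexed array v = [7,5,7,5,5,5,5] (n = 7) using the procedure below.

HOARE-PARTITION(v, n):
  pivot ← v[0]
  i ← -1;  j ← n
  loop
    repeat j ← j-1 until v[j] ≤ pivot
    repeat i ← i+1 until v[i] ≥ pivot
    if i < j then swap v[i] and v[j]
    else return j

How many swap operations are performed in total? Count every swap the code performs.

pivot=7
j stops at 6 (5), i stops at 0 (7); swap ⇒ [5,5,7,5,5,5,7]
j stops at 5 (5), i stops at 2 (7); swap ⇒ [5,5,5,5,5,7,7]
j stops at 4, i stops at 5; i≥j ⇒ return 4. v=[5,5,5,5,5,7,7]

2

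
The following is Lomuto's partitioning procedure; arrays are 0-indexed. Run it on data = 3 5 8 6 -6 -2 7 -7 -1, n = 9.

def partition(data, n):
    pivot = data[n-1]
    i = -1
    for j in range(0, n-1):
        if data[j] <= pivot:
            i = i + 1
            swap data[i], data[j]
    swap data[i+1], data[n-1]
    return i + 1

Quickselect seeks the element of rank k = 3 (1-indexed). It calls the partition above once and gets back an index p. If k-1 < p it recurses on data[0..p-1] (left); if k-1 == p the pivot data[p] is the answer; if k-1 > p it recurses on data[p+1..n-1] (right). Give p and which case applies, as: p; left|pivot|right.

3; left

pivot = data[8] = -1; i = -1
j=0: data[0]=3 > -1 → no swap
j=1: data[1]=5 > -1 → no swap
j=2: data[2]=8 > -1 → no swap
j=3: data[3]=6 > -1 → no swap
j=4: data[4]=-6 ≤ -1 → i=0, swap data[0],data[4] → -6 5 8 6 3 -2 7 -7 -1
j=5: data[5]=-2 ≤ -1 → i=1, swap data[1],data[5] → -6 -2 8 6 3 5 7 -7 -1
j=6: data[6]=7 > -1 → no swap
j=7: data[7]=-7 ≤ -1 → i=2, swap data[2],data[7] → -6 -2 -7 6 3 5 7 8 -1
final swap data[3],data[8] → -6 -2 -7 -1 3 5 7 8 6; return 3
p = 3; k-1 = 2 < 3 ⇒ left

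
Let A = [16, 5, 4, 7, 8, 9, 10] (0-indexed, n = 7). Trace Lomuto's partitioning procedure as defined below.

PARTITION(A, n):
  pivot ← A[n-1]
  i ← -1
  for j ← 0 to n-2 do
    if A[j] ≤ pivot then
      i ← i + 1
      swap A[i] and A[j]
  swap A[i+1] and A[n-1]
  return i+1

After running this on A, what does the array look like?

[5, 4, 7, 8, 9, 10, 16]

pivot = A[6] = 10; i = -1
j=0: A[0]=16 > 10 → no swap
j=1: A[1]=5 ≤ 10 → i=0, swap A[0],A[1] → [5, 16, 4, 7, 8, 9, 10]
j=2: A[2]=4 ≤ 10 → i=1, swap A[1],A[2] → [5, 4, 16, 7, 8, 9, 10]
j=3: A[3]=7 ≤ 10 → i=2, swap A[2],A[3] → [5, 4, 7, 16, 8, 9, 10]
j=4: A[4]=8 ≤ 10 → i=3, swap A[3],A[4] → [5, 4, 7, 8, 16, 9, 10]
j=5: A[5]=9 ≤ 10 → i=4, swap A[4],A[5] → [5, 4, 7, 8, 9, 16, 10]
final swap A[5],A[6] → [5, 4, 7, 8, 9, 10, 16]; return 5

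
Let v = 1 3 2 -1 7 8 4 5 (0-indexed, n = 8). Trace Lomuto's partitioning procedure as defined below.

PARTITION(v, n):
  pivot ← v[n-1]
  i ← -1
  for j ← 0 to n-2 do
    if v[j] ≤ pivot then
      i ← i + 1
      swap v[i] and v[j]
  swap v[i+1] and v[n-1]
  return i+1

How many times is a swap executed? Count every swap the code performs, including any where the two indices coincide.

6

pivot = v[7] = 5; i = -1
j=0: v[0]=1 ≤ 5 → i=0, swap v[0],v[0] (no change) → 1 3 2 -1 7 8 4 5
j=1: v[1]=3 ≤ 5 → i=1, swap v[1],v[1] (no change) → 1 3 2 -1 7 8 4 5
j=2: v[2]=2 ≤ 5 → i=2, swap v[2],v[2] (no change) → 1 3 2 -1 7 8 4 5
j=3: v[3]=-1 ≤ 5 → i=3, swap v[3],v[3] (no change) → 1 3 2 -1 7 8 4 5
j=4: v[4]=7 > 5 → no swap
j=5: v[5]=8 > 5 → no swap
j=6: v[6]=4 ≤ 5 → i=4, swap v[4],v[6] → 1 3 2 -1 4 8 7 5
final swap v[5],v[7] → 1 3 2 -1 4 5 7 8; return 5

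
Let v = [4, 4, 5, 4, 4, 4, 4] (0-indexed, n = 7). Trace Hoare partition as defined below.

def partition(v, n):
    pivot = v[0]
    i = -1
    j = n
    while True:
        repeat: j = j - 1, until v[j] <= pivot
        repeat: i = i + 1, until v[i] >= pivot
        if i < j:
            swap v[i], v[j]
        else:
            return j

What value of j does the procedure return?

3

pivot=4
j stops at 6 (4), i stops at 0 (4); swap ⇒ [4, 4, 5, 4, 4, 4, 4]
j stops at 5 (4), i stops at 1 (4); swap ⇒ [4, 4, 5, 4, 4, 4, 4]
j stops at 4 (4), i stops at 2 (5); swap ⇒ [4, 4, 4, 4, 5, 4, 4]
j stops at 3, i stops at 3; i≥j ⇒ return 3. v=[4, 4, 4, 4, 5, 4, 4]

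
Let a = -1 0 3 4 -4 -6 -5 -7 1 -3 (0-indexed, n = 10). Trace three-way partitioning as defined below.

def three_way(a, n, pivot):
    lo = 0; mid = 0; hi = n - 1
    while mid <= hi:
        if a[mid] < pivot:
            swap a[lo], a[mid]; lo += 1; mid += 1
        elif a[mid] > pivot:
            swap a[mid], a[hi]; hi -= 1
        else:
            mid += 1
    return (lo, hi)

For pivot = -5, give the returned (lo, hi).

lo=0 mid=0 hi=9
-1>-5: swap(0,9), hi=8 ⇒ -3 0 3 4 -4 -6 -5 -7 1 -1
-3>-5: swap(0,8), hi=7 ⇒ 1 0 3 4 -4 -6 -5 -7 -3 -1
1>-5: swap(0,7), hi=6 ⇒ -7 0 3 4 -4 -6 -5 1 -3 -1
-7<-5: swap(0,0), lo=1 mid=1 ⇒ -7 0 3 4 -4 -6 -5 1 -3 -1
0>-5: swap(1,6), hi=5 ⇒ -7 -5 3 4 -4 -6 0 1 -3 -1
-5=-5: mid=2
3>-5: swap(2,5), hi=4 ⇒ -7 -5 -6 4 -4 3 0 1 -3 -1
-6<-5: swap(1,2), lo=2 mid=3 ⇒ -7 -6 -5 4 -4 3 0 1 -3 -1
4>-5: swap(3,4), hi=3 ⇒ -7 -6 -5 -4 4 3 0 1 -3 -1
-4>-5: swap(3,3), hi=2 ⇒ -7 -6 -5 -4 4 3 0 1 -3 -1
done. lo=2 hi=2; a=-7 -6 -5 -4 4 3 0 1 -3 -1

(2, 2)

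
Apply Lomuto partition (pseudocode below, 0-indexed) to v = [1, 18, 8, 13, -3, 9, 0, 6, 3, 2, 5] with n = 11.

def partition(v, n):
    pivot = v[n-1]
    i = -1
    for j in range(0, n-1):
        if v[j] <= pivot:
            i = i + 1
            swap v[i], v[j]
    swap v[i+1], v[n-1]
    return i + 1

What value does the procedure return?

pivot=5, i=-1
j=0: 1≤5, i=0, swap(0,0) ⇒ [1, 18, 8, 13, -3, 9, 0, 6, 3, 2, 5]
j=1: 18>5, skip
j=2: 8>5, skip
j=3: 13>5, skip
j=4: -3≤5, i=1, swap(1,4) ⇒ [1, -3, 8, 13, 18, 9, 0, 6, 3, 2, 5]
j=5: 9>5, skip
j=6: 0≤5, i=2, swap(2,6) ⇒ [1, -3, 0, 13, 18, 9, 8, 6, 3, 2, 5]
j=7: 6>5, skip
j=8: 3≤5, i=3, swap(3,8) ⇒ [1, -3, 0, 3, 18, 9, 8, 6, 13, 2, 5]
j=9: 2≤5, i=4, swap(4,9) ⇒ [1, -3, 0, 3, 2, 9, 8, 6, 13, 18, 5]
swap(5,10) ⇒ [1, -3, 0, 3, 2, 5, 8, 6, 13, 18, 9]; return 5

5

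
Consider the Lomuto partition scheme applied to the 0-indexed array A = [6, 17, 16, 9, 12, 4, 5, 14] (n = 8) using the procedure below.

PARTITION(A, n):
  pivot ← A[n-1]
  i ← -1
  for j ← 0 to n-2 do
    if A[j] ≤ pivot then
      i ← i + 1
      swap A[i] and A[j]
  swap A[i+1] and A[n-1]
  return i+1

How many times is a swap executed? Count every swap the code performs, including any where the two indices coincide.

6

pivot=14, i=-1
j=0: 6≤14, i=0, swap(0,0) ⇒ [6, 17, 16, 9, 12, 4, 5, 14]
j=1: 17>14, skip
j=2: 16>14, skip
j=3: 9≤14, i=1, swap(1,3) ⇒ [6, 9, 16, 17, 12, 4, 5, 14]
j=4: 12≤14, i=2, swap(2,4) ⇒ [6, 9, 12, 17, 16, 4, 5, 14]
j=5: 4≤14, i=3, swap(3,5) ⇒ [6, 9, 12, 4, 16, 17, 5, 14]
j=6: 5≤14, i=4, swap(4,6) ⇒ [6, 9, 12, 4, 5, 17, 16, 14]
swap(5,7) ⇒ [6, 9, 12, 4, 5, 14, 16, 17]; return 5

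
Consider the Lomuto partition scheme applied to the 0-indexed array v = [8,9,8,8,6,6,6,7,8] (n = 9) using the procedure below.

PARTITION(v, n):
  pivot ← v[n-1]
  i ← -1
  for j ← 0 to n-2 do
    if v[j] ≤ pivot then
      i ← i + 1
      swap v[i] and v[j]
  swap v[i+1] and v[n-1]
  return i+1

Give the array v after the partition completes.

[8,8,8,6,6,6,7,8,9]

pivot = v[8] = 8; i = -1
j=0: v[0]=8 ≤ 8 → i=0, swap v[0],v[0] (no change) → [8,9,8,8,6,6,6,7,8]
j=1: v[1]=9 > 8 → no swap
j=2: v[2]=8 ≤ 8 → i=1, swap v[1],v[2] → [8,8,9,8,6,6,6,7,8]
j=3: v[3]=8 ≤ 8 → i=2, swap v[2],v[3] → [8,8,8,9,6,6,6,7,8]
j=4: v[4]=6 ≤ 8 → i=3, swap v[3],v[4] → [8,8,8,6,9,6,6,7,8]
j=5: v[5]=6 ≤ 8 → i=4, swap v[4],v[5] → [8,8,8,6,6,9,6,7,8]
j=6: v[6]=6 ≤ 8 → i=5, swap v[5],v[6] → [8,8,8,6,6,6,9,7,8]
j=7: v[7]=7 ≤ 8 → i=6, swap v[6],v[7] → [8,8,8,6,6,6,7,9,8]
final swap v[7],v[8] → [8,8,8,6,6,6,7,8,9]; return 7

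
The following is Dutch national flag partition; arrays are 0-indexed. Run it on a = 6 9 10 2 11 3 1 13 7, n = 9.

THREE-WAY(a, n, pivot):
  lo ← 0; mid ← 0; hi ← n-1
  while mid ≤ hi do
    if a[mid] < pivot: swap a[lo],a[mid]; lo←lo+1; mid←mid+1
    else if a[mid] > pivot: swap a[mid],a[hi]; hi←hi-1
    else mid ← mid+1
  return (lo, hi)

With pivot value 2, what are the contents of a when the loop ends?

pivot = 2; lo=0, mid=0, hi=8
a[mid]=6>2: swap a[0],a[8]; hi=7 → 7 9 10 2 11 3 1 13 6
a[mid]=7>2: swap a[0],a[7]; hi=6 → 13 9 10 2 11 3 1 7 6
a[mid]=13>2: swap a[0],a[6]; hi=5 → 1 9 10 2 11 3 13 7 6
a[mid]=1<2: swap a[0],a[0]; lo=1,mid=1 → 1 9 10 2 11 3 13 7 6
a[mid]=9>2: swap a[1],a[5]; hi=4 → 1 3 10 2 11 9 13 7 6
a[mid]=3>2: swap a[1],a[4]; hi=3 → 1 11 10 2 3 9 13 7 6
a[mid]=11>2: swap a[1],a[3]; hi=2 → 1 2 10 11 3 9 13 7 6
a[mid]=2=2: mid=2
a[mid]=10>2: swap a[2],a[2]; hi=1 → 1 2 10 11 3 9 13 7 6
end: lo=1, hi=1; a = 1 2 10 11 3 9 13 7 6

1 2 10 11 3 9 13 7 6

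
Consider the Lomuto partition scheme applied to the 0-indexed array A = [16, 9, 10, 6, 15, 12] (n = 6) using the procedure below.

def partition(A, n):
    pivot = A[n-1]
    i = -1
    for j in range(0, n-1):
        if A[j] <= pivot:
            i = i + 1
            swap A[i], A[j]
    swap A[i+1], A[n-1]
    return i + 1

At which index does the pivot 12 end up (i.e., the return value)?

pivot=12, i=-1
j=0: 16>12, skip
j=1: 9≤12, i=0, swap(0,1) ⇒ [9, 16, 10, 6, 15, 12]
j=2: 10≤12, i=1, swap(1,2) ⇒ [9, 10, 16, 6, 15, 12]
j=3: 6≤12, i=2, swap(2,3) ⇒ [9, 10, 6, 16, 15, 12]
j=4: 15>12, skip
swap(3,5) ⇒ [9, 10, 6, 12, 15, 16]; return 3

3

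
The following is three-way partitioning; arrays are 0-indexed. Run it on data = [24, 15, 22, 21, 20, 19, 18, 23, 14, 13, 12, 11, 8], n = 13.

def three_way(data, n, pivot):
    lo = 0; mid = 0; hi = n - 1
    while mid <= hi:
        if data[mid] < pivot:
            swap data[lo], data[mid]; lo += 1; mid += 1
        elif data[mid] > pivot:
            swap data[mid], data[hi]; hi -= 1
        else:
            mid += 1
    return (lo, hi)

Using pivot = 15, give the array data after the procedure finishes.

pivot = 15; lo=0, mid=0, hi=12
data[mid]=24>15: swap data[0],data[12]; hi=11 → [8, 15, 22, 21, 20, 19, 18, 23, 14, 13, 12, 11, 24]
data[mid]=8<15: swap data[0],data[0]; lo=1,mid=1 → [8, 15, 22, 21, 20, 19, 18, 23, 14, 13, 12, 11, 24]
data[mid]=15=15: mid=2
data[mid]=22>15: swap data[2],data[11]; hi=10 → [8, 15, 11, 21, 20, 19, 18, 23, 14, 13, 12, 22, 24]
data[mid]=11<15: swap data[1],data[2]; lo=2,mid=3 → [8, 11, 15, 21, 20, 19, 18, 23, 14, 13, 12, 22, 24]
data[mid]=21>15: swap data[3],data[10]; hi=9 → [8, 11, 15, 12, 20, 19, 18, 23, 14, 13, 21, 22, 24]
data[mid]=12<15: swap data[2],data[3]; lo=3,mid=4 → [8, 11, 12, 15, 20, 19, 18, 23, 14, 13, 21, 22, 24]
data[mid]=20>15: swap data[4],data[9]; hi=8 → [8, 11, 12, 15, 13, 19, 18, 23, 14, 20, 21, 22, 24]
data[mid]=13<15: swap data[3],data[4]; lo=4,mid=5 → [8, 11, 12, 13, 15, 19, 18, 23, 14, 20, 21, 22, 24]
data[mid]=19>15: swap data[5],data[8]; hi=7 → [8, 11, 12, 13, 15, 14, 18, 23, 19, 20, 21, 22, 24]
data[mid]=14<15: swap data[4],data[5]; lo=5,mid=6 → [8, 11, 12, 13, 14, 15, 18, 23, 19, 20, 21, 22, 24]
data[mid]=18>15: swap data[6],data[7]; hi=6 → [8, 11, 12, 13, 14, 15, 23, 18, 19, 20, 21, 22, 24]
data[mid]=23>15: swap data[6],data[6]; hi=5 → [8, 11, 12, 13, 14, 15, 23, 18, 19, 20, 21, 22, 24]
end: lo=5, hi=5; data = [8, 11, 12, 13, 14, 15, 23, 18, 19, 20, 21, 22, 24]

[8, 11, 12, 13, 14, 15, 23, 18, 19, 20, 21, 22, 24]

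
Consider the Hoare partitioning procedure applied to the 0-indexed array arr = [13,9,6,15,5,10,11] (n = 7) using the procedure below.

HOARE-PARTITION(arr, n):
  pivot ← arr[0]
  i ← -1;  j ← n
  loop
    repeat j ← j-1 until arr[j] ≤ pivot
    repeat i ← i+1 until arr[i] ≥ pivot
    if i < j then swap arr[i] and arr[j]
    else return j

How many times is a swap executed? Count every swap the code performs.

2

pivot=13
j stops at 6 (11), i stops at 0 (13); swap ⇒ [11,9,6,15,5,10,13]
j stops at 5 (10), i stops at 3 (15); swap ⇒ [11,9,6,10,5,15,13]
j stops at 4, i stops at 5; i≥j ⇒ return 4. arr=[11,9,6,10,5,15,13]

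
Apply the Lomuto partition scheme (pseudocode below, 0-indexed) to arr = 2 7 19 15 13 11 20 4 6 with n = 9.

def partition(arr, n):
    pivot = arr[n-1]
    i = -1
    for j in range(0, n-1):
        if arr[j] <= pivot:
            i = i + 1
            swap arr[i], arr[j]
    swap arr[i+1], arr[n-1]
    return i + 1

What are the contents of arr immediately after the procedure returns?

pivot=6, i=-1
j=0: 2≤6, i=0, swap(0,0) ⇒ 2 7 19 15 13 11 20 4 6
j=1: 7>6, skip
j=2: 19>6, skip
j=3: 15>6, skip
j=4: 13>6, skip
j=5: 11>6, skip
j=6: 20>6, skip
j=7: 4≤6, i=1, swap(1,7) ⇒ 2 4 19 15 13 11 20 7 6
swap(2,8) ⇒ 2 4 6 15 13 11 20 7 19; return 2

2 4 6 15 13 11 20 7 19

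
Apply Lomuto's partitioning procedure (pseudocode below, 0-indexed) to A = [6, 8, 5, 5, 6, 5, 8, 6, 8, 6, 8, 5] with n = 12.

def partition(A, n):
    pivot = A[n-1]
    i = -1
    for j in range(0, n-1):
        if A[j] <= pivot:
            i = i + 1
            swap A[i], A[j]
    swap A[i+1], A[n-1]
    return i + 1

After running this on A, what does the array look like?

[5, 5, 5, 5, 6, 6, 8, 6, 8, 6, 8, 8]

pivot=5, i=-1
j=0: 6>5, skip
j=1: 8>5, skip
j=2: 5≤5, i=0, swap(0,2) ⇒ [5, 8, 6, 5, 6, 5, 8, 6, 8, 6, 8, 5]
j=3: 5≤5, i=1, swap(1,3) ⇒ [5, 5, 6, 8, 6, 5, 8, 6, 8, 6, 8, 5]
j=4: 6>5, skip
j=5: 5≤5, i=2, swap(2,5) ⇒ [5, 5, 5, 8, 6, 6, 8, 6, 8, 6, 8, 5]
j=6: 8>5, skip
j=7: 6>5, skip
j=8: 8>5, skip
j=9: 6>5, skip
j=10: 8>5, skip
swap(3,11) ⇒ [5, 5, 5, 5, 6, 6, 8, 6, 8, 6, 8, 8]; return 3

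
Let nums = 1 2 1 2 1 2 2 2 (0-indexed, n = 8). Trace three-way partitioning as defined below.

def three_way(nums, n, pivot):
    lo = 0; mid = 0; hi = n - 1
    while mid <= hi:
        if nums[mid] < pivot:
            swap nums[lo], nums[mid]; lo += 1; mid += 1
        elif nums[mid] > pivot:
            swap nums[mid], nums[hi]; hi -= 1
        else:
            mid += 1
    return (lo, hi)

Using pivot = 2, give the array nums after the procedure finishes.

1 1 1 2 2 2 2 2

pivot = 2; lo=0, mid=0, hi=7
nums[mid]=1<2: swap nums[0],nums[0]; lo=1,mid=1 → 1 2 1 2 1 2 2 2
nums[mid]=2=2: mid=2
nums[mid]=1<2: swap nums[1],nums[2]; lo=2,mid=3 → 1 1 2 2 1 2 2 2
nums[mid]=2=2: mid=4
nums[mid]=1<2: swap nums[2],nums[4]; lo=3,mid=5 → 1 1 1 2 2 2 2 2
nums[mid]=2=2: mid=6
nums[mid]=2=2: mid=7
nums[mid]=2=2: mid=8
end: lo=3, hi=7; nums = 1 1 1 2 2 2 2 2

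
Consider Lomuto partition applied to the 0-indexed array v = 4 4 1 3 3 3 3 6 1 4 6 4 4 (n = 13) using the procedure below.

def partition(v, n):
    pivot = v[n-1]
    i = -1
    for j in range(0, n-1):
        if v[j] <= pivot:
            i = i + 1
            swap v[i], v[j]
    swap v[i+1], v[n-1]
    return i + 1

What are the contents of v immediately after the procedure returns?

pivot = v[12] = 4; i = -1
j=0: v[0]=4 ≤ 4 → i=0, swap v[0],v[0] (no change) → 4 4 1 3 3 3 3 6 1 4 6 4 4
j=1: v[1]=4 ≤ 4 → i=1, swap v[1],v[1] (no change) → 4 4 1 3 3 3 3 6 1 4 6 4 4
j=2: v[2]=1 ≤ 4 → i=2, swap v[2],v[2] (no change) → 4 4 1 3 3 3 3 6 1 4 6 4 4
j=3: v[3]=3 ≤ 4 → i=3, swap v[3],v[3] (no change) → 4 4 1 3 3 3 3 6 1 4 6 4 4
j=4: v[4]=3 ≤ 4 → i=4, swap v[4],v[4] (no change) → 4 4 1 3 3 3 3 6 1 4 6 4 4
j=5: v[5]=3 ≤ 4 → i=5, swap v[5],v[5] (no change) → 4 4 1 3 3 3 3 6 1 4 6 4 4
j=6: v[6]=3 ≤ 4 → i=6, swap v[6],v[6] (no change) → 4 4 1 3 3 3 3 6 1 4 6 4 4
j=7: v[7]=6 > 4 → no swap
j=8: v[8]=1 ≤ 4 → i=7, swap v[7],v[8] → 4 4 1 3 3 3 3 1 6 4 6 4 4
j=9: v[9]=4 ≤ 4 → i=8, swap v[8],v[9] → 4 4 1 3 3 3 3 1 4 6 6 4 4
j=10: v[10]=6 > 4 → no swap
j=11: v[11]=4 ≤ 4 → i=9, swap v[9],v[11] → 4 4 1 3 3 3 3 1 4 4 6 6 4
final swap v[10],v[12] → 4 4 1 3 3 3 3 1 4 4 4 6 6; return 10

4 4 1 3 3 3 3 1 4 4 4 6 6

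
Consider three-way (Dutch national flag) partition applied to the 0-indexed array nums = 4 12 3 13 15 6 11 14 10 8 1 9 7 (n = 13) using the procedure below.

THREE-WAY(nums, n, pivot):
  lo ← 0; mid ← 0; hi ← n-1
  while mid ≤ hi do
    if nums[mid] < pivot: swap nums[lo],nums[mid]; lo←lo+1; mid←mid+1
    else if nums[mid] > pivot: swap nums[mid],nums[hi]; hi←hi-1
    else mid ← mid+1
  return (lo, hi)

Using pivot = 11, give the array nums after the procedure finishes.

4 7 3 9 1 6 8 10 11 14 15 13 12

pivot = 11; lo=0, mid=0, hi=12
nums[mid]=4<11: swap nums[0],nums[0]; lo=1,mid=1 → 4 12 3 13 15 6 11 14 10 8 1 9 7
nums[mid]=12>11: swap nums[1],nums[12]; hi=11 → 4 7 3 13 15 6 11 14 10 8 1 9 12
nums[mid]=7<11: swap nums[1],nums[1]; lo=2,mid=2 → 4 7 3 13 15 6 11 14 10 8 1 9 12
nums[mid]=3<11: swap nums[2],nums[2]; lo=3,mid=3 → 4 7 3 13 15 6 11 14 10 8 1 9 12
nums[mid]=13>11: swap nums[3],nums[11]; hi=10 → 4 7 3 9 15 6 11 14 10 8 1 13 12
nums[mid]=9<11: swap nums[3],nums[3]; lo=4,mid=4 → 4 7 3 9 15 6 11 14 10 8 1 13 12
nums[mid]=15>11: swap nums[4],nums[10]; hi=9 → 4 7 3 9 1 6 11 14 10 8 15 13 12
nums[mid]=1<11: swap nums[4],nums[4]; lo=5,mid=5 → 4 7 3 9 1 6 11 14 10 8 15 13 12
nums[mid]=6<11: swap nums[5],nums[5]; lo=6,mid=6 → 4 7 3 9 1 6 11 14 10 8 15 13 12
nums[mid]=11=11: mid=7
nums[mid]=14>11: swap nums[7],nums[9]; hi=8 → 4 7 3 9 1 6 11 8 10 14 15 13 12
nums[mid]=8<11: swap nums[6],nums[7]; lo=7,mid=8 → 4 7 3 9 1 6 8 11 10 14 15 13 12
nums[mid]=10<11: swap nums[7],nums[8]; lo=8,mid=9 → 4 7 3 9 1 6 8 10 11 14 15 13 12
end: lo=8, hi=8; nums = 4 7 3 9 1 6 8 10 11 14 15 13 12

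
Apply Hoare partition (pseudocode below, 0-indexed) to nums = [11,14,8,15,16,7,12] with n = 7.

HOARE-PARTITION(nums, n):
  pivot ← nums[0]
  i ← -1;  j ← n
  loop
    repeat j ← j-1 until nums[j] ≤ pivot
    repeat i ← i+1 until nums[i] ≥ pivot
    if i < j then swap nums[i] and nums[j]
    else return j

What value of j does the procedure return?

1

pivot = nums[0] = 11; i = -1, j = 7
j→5 (nums[5]=7≤11), i→0 (nums[0]=11≥11); i<j, swap → [7,14,8,15,16,11,12]
j→2 (nums[2]=8≤11), i→1 (nums[1]=14≥11); i<j, swap → [7,8,14,15,16,11,12]
j→1, i→2; i≥j, return j=1. nums = [7,8,14,15,16,11,12]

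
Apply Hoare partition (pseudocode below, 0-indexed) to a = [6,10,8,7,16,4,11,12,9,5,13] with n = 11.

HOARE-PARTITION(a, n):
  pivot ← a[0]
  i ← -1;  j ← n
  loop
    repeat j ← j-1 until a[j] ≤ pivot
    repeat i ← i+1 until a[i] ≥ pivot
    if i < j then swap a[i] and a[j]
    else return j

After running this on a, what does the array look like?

[5,4,8,7,16,10,11,12,9,6,13]

pivot = a[0] = 6; i = -1, j = 11
j→9 (a[9]=5≤6), i→0 (a[0]=6≥6); i<j, swap → [5,10,8,7,16,4,11,12,9,6,13]
j→5 (a[5]=4≤6), i→1 (a[1]=10≥6); i<j, swap → [5,4,8,7,16,10,11,12,9,6,13]
j→1, i→2; i≥j, return j=1. a = [5,4,8,7,16,10,11,12,9,6,13]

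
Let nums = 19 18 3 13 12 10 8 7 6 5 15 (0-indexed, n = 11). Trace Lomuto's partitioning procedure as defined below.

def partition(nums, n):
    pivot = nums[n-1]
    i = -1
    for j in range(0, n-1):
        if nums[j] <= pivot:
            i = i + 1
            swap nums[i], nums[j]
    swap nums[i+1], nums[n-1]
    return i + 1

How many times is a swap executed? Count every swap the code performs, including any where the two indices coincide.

pivot=15, i=-1
j=0: 19>15, skip
j=1: 18>15, skip
j=2: 3≤15, i=0, swap(0,2) ⇒ 3 18 19 13 12 10 8 7 6 5 15
j=3: 13≤15, i=1, swap(1,3) ⇒ 3 13 19 18 12 10 8 7 6 5 15
j=4: 12≤15, i=2, swap(2,4) ⇒ 3 13 12 18 19 10 8 7 6 5 15
j=5: 10≤15, i=3, swap(3,5) ⇒ 3 13 12 10 19 18 8 7 6 5 15
j=6: 8≤15, i=4, swap(4,6) ⇒ 3 13 12 10 8 18 19 7 6 5 15
j=7: 7≤15, i=5, swap(5,7) ⇒ 3 13 12 10 8 7 19 18 6 5 15
j=8: 6≤15, i=6, swap(6,8) ⇒ 3 13 12 10 8 7 6 18 19 5 15
j=9: 5≤15, i=7, swap(7,9) ⇒ 3 13 12 10 8 7 6 5 19 18 15
swap(8,10) ⇒ 3 13 12 10 8 7 6 5 15 18 19; return 8

9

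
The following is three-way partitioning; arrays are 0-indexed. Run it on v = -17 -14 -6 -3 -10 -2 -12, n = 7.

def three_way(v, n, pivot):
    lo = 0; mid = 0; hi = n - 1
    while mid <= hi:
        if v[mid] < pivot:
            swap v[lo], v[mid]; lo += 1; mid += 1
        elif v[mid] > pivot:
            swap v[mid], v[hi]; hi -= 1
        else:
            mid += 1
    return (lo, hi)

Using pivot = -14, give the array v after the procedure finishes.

lo=0 mid=0 hi=6
-17<-14: swap(0,0), lo=1 mid=1 ⇒ -17 -14 -6 -3 -10 -2 -12
-14=-14: mid=2
-6>-14: swap(2,6), hi=5 ⇒ -17 -14 -12 -3 -10 -2 -6
-12>-14: swap(2,5), hi=4 ⇒ -17 -14 -2 -3 -10 -12 -6
-2>-14: swap(2,4), hi=3 ⇒ -17 -14 -10 -3 -2 -12 -6
-10>-14: swap(2,3), hi=2 ⇒ -17 -14 -3 -10 -2 -12 -6
-3>-14: swap(2,2), hi=1 ⇒ -17 -14 -3 -10 -2 -12 -6
done. lo=1 hi=1; v=-17 -14 -3 -10 -2 -12 -6

-17 -14 -3 -10 -2 -12 -6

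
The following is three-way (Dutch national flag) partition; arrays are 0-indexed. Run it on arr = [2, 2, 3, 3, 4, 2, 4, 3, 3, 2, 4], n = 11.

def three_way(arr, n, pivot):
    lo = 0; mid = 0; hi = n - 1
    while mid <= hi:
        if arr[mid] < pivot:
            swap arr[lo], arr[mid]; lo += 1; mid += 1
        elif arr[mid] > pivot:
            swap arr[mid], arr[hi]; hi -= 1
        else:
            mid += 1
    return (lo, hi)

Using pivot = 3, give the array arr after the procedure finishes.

pivot = 3; lo=0, mid=0, hi=10
arr[mid]=2<3: swap arr[0],arr[0]; lo=1,mid=1 → [2, 2, 3, 3, 4, 2, 4, 3, 3, 2, 4]
arr[mid]=2<3: swap arr[1],arr[1]; lo=2,mid=2 → [2, 2, 3, 3, 4, 2, 4, 3, 3, 2, 4]
arr[mid]=3=3: mid=3
arr[mid]=3=3: mid=4
arr[mid]=4>3: swap arr[4],arr[10]; hi=9 → [2, 2, 3, 3, 4, 2, 4, 3, 3, 2, 4]
arr[mid]=4>3: swap arr[4],arr[9]; hi=8 → [2, 2, 3, 3, 2, 2, 4, 3, 3, 4, 4]
arr[mid]=2<3: swap arr[2],arr[4]; lo=3,mid=5 → [2, 2, 2, 3, 3, 2, 4, 3, 3, 4, 4]
arr[mid]=2<3: swap arr[3],arr[5]; lo=4,mid=6 → [2, 2, 2, 2, 3, 3, 4, 3, 3, 4, 4]
arr[mid]=4>3: swap arr[6],arr[8]; hi=7 → [2, 2, 2, 2, 3, 3, 3, 3, 4, 4, 4]
arr[mid]=3=3: mid=7
arr[mid]=3=3: mid=8
end: lo=4, hi=7; arr = [2, 2, 2, 2, 3, 3, 3, 3, 4, 4, 4]

[2, 2, 2, 2, 3, 3, 3, 3, 4, 4, 4]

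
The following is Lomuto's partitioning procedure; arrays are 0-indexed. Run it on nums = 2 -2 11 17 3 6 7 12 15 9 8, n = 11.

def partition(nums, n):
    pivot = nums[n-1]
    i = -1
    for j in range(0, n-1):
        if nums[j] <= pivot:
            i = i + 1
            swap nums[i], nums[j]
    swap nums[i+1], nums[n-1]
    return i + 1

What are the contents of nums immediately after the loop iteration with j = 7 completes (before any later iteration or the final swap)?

2 -2 3 6 7 17 11 12 15 9 8

pivot = nums[10] = 8; i = -1
j=0: nums[0]=2 ≤ 8 → i=0, swap nums[0],nums[0] (no change) → 2 -2 11 17 3 6 7 12 15 9 8
j=1: nums[1]=-2 ≤ 8 → i=1, swap nums[1],nums[1] (no change) → 2 -2 11 17 3 6 7 12 15 9 8
j=2: nums[2]=11 > 8 → no swap
j=3: nums[3]=17 > 8 → no swap
j=4: nums[4]=3 ≤ 8 → i=2, swap nums[2],nums[4] → 2 -2 3 17 11 6 7 12 15 9 8
j=5: nums[5]=6 ≤ 8 → i=3, swap nums[3],nums[5] → 2 -2 3 6 11 17 7 12 15 9 8
j=6: nums[6]=7 ≤ 8 → i=4, swap nums[4],nums[6] → 2 -2 3 6 7 17 11 12 15 9 8
j=7: nums[7]=12 > 8 → no swap
(after j=7) nums = 2 -2 3 6 7 17 11 12 15 9 8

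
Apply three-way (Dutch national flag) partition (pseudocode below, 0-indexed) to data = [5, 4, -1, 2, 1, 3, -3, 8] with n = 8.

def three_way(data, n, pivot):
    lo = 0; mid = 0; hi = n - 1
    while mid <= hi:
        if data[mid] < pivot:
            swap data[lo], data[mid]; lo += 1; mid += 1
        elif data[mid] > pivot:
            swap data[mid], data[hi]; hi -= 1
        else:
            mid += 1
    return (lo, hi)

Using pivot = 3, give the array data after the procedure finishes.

[-3, -1, 2, 1, 3, 4, 8, 5]

pivot = 3; lo=0, mid=0, hi=7
data[mid]=5>3: swap data[0],data[7]; hi=6 → [8, 4, -1, 2, 1, 3, -3, 5]
data[mid]=8>3: swap data[0],data[6]; hi=5 → [-3, 4, -1, 2, 1, 3, 8, 5]
data[mid]=-3<3: swap data[0],data[0]; lo=1,mid=1 → [-3, 4, -1, 2, 1, 3, 8, 5]
data[mid]=4>3: swap data[1],data[5]; hi=4 → [-3, 3, -1, 2, 1, 4, 8, 5]
data[mid]=3=3: mid=2
data[mid]=-1<3: swap data[1],data[2]; lo=2,mid=3 → [-3, -1, 3, 2, 1, 4, 8, 5]
data[mid]=2<3: swap data[2],data[3]; lo=3,mid=4 → [-3, -1, 2, 3, 1, 4, 8, 5]
data[mid]=1<3: swap data[3],data[4]; lo=4,mid=5 → [-3, -1, 2, 1, 3, 4, 8, 5]
end: lo=4, hi=4; data = [-3, -1, 2, 1, 3, 4, 8, 5]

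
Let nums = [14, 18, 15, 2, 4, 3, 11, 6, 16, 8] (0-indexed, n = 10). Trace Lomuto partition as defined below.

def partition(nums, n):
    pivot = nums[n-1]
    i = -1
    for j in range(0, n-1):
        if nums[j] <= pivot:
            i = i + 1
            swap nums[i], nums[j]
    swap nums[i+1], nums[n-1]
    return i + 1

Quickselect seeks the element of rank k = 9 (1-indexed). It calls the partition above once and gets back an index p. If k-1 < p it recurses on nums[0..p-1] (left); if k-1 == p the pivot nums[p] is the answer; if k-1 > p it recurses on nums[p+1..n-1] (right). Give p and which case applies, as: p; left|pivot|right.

pivot=8, i=-1
j=0: 14>8, skip
j=1: 18>8, skip
j=2: 15>8, skip
j=3: 2≤8, i=0, swap(0,3) ⇒ [2, 18, 15, 14, 4, 3, 11, 6, 16, 8]
j=4: 4≤8, i=1, swap(1,4) ⇒ [2, 4, 15, 14, 18, 3, 11, 6, 16, 8]
j=5: 3≤8, i=2, swap(2,5) ⇒ [2, 4, 3, 14, 18, 15, 11, 6, 16, 8]
j=6: 11>8, skip
j=7: 6≤8, i=3, swap(3,7) ⇒ [2, 4, 3, 6, 18, 15, 11, 14, 16, 8]
j=8: 16>8, skip
swap(4,9) ⇒ [2, 4, 3, 6, 8, 15, 11, 14, 16, 18]; return 4
p = 4; k-1 = 8 > 4 ⇒ right

4; right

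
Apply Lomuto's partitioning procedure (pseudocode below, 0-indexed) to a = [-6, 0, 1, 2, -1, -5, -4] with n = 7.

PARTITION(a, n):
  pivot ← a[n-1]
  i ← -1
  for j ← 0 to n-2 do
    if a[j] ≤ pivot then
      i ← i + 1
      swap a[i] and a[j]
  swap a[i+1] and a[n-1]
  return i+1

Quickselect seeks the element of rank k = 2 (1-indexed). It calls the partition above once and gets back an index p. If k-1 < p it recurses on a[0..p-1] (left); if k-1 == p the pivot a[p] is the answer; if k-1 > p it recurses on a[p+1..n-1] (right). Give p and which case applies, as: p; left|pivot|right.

pivot=-4, i=-1
j=0: -6≤-4, i=0, swap(0,0) ⇒ [-6, 0, 1, 2, -1, -5, -4]
j=1: 0>-4, skip
j=2: 1>-4, skip
j=3: 2>-4, skip
j=4: -1>-4, skip
j=5: -5≤-4, i=1, swap(1,5) ⇒ [-6, -5, 1, 2, -1, 0, -4]
swap(2,6) ⇒ [-6, -5, -4, 2, -1, 0, 1]; return 2
p = 2; k-1 = 1 < 2 ⇒ left

2; left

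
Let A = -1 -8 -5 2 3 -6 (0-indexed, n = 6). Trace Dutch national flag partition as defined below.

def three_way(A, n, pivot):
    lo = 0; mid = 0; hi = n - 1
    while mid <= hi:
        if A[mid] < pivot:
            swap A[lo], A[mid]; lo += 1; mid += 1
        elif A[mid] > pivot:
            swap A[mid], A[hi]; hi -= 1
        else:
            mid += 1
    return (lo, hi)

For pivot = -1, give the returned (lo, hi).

(3, 3)

pivot = -1; lo=0, mid=0, hi=5
A[mid]=-1=-1: mid=1
A[mid]=-8<-1: swap A[0],A[1]; lo=1,mid=2 → -8 -1 -5 2 3 -6
A[mid]=-5<-1: swap A[1],A[2]; lo=2,mid=3 → -8 -5 -1 2 3 -6
A[mid]=2>-1: swap A[3],A[5]; hi=4 → -8 -5 -1 -6 3 2
A[mid]=-6<-1: swap A[2],A[3]; lo=3,mid=4 → -8 -5 -6 -1 3 2
A[mid]=3>-1: swap A[4],A[4]; hi=3 → -8 -5 -6 -1 3 2
end: lo=3, hi=3; A = -8 -5 -6 -1 3 2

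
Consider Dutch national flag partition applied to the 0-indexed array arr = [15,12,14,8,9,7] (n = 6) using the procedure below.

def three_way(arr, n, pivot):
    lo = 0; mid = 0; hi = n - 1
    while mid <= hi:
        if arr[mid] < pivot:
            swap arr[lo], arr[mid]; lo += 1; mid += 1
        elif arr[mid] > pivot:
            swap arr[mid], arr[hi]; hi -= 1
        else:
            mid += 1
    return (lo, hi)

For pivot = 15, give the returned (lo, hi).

lo=0 mid=0 hi=5
15=15: mid=1
12<15: swap(0,1), lo=1 mid=2 ⇒ [12,15,14,8,9,7]
14<15: swap(1,2), lo=2 mid=3 ⇒ [12,14,15,8,9,7]
8<15: swap(2,3), lo=3 mid=4 ⇒ [12,14,8,15,9,7]
9<15: swap(3,4), lo=4 mid=5 ⇒ [12,14,8,9,15,7]
7<15: swap(4,5), lo=5 mid=6 ⇒ [12,14,8,9,7,15]
done. lo=5 hi=5; arr=[12,14,8,9,7,15]

(5, 5)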